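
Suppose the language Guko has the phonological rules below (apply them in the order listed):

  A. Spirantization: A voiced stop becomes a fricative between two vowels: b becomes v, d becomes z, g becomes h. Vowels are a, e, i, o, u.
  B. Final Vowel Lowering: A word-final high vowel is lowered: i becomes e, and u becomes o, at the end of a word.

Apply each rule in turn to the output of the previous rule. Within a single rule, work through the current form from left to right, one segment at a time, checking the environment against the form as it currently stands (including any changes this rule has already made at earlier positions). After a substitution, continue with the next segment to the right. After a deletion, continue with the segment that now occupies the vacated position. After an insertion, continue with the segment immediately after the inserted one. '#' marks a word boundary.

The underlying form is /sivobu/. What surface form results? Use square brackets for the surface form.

A Spirantization: [sivobu] → [sivovu]
B Final Vowel Lowering: [sivovu] → [sivovo]

[sivovo]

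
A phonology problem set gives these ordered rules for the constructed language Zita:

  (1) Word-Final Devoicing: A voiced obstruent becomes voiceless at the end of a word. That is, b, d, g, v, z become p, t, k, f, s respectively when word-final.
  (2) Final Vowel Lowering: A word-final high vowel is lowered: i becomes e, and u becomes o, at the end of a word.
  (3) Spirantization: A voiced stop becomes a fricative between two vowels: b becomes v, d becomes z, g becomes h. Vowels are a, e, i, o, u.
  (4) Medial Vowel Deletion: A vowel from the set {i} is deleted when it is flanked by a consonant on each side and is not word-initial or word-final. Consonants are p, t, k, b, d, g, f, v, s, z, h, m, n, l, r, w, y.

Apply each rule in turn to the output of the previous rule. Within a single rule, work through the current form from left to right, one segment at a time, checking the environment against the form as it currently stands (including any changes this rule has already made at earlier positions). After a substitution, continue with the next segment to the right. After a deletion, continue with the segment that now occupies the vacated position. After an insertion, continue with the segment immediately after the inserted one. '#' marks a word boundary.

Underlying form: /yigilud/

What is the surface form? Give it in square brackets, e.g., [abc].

[yhlut]

(1) Word-Final Devoicing: [yigilud] → [yigilut]
(2) Final Vowel Lowering: no change — [yigilut]
(3) Spirantization: [yigilut] → [yihilut]
(4) Medial Vowel Deletion: [yihilut] → [yhlut]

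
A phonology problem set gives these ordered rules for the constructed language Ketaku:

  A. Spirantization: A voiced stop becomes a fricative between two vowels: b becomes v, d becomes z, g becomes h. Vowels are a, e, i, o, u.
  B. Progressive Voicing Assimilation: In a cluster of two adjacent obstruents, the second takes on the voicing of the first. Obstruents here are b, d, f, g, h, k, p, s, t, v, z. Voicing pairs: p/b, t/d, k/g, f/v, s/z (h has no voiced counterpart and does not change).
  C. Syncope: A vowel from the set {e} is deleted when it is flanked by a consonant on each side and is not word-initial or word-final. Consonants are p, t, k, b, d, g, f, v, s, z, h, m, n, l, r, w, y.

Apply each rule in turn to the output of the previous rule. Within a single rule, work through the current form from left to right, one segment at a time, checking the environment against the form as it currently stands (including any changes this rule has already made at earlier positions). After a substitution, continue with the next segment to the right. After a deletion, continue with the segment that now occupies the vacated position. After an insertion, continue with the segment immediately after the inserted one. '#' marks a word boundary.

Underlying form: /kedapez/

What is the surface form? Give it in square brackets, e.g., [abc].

[kzapz]

A Spirantization: [kedapez] → [kezapez]
B Progressive Voicing Assimilation: no change — [kezapez]
C Syncope: [kezapez] → [kzapz]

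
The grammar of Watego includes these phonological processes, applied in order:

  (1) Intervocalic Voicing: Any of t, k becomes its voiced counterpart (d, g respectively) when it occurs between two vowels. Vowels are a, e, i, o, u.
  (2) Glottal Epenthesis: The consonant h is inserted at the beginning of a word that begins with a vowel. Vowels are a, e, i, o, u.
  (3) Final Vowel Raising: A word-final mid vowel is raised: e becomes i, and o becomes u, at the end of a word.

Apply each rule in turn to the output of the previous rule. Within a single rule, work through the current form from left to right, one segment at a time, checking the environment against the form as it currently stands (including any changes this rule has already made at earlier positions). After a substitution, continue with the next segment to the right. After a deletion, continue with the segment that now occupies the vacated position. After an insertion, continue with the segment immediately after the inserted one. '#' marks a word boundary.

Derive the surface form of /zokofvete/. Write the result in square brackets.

[zogofvedi]

(1) Intervocalic Voicing: [zokofvete] → [zogofvede]
(2) Glottal Epenthesis: no change — [zogofvede]
(3) Final Vowel Raising: [zogofvede] → [zogofvedi]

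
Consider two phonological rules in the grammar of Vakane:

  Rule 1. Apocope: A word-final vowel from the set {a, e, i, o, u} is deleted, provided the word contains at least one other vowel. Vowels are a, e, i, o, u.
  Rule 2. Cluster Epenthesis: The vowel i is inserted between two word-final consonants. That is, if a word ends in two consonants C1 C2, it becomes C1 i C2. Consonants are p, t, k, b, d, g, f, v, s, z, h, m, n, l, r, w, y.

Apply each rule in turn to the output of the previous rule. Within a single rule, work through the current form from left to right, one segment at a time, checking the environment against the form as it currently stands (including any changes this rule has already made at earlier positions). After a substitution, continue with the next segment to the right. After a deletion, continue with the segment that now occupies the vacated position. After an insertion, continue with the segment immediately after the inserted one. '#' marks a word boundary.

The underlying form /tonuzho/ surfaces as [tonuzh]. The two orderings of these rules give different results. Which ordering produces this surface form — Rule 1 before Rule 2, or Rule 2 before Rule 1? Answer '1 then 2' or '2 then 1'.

Order 1 then 2:
  1 Apocope: [tonuzho] → [tonuzh]
  2 Cluster Epenthesis: [tonuzh] → [tonuzih]
  result: [tonuzih]
Order 2 then 1:
  2 Cluster Epenthesis: no change — [tonuzho]
  1 Apocope: [tonuzho] → [tonuzh]
  result: [tonuzh]

2 then 1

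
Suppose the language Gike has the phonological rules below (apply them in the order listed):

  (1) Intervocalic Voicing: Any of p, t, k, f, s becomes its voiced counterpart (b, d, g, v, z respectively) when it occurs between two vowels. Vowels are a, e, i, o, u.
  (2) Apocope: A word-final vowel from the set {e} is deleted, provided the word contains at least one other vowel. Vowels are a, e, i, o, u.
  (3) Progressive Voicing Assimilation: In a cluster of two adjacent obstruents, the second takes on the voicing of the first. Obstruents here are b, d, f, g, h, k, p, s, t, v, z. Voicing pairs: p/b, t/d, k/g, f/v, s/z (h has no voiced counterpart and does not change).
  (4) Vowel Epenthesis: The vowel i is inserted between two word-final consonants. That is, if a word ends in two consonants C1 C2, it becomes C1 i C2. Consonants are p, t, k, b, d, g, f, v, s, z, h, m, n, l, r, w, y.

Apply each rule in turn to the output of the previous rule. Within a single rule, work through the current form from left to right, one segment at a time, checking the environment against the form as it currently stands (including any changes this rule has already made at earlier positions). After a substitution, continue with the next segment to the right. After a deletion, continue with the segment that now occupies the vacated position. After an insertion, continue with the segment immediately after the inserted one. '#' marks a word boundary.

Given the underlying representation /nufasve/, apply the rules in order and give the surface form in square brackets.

(1) Intervocalic Voicing: [nufasve] → [nuvasve]
(2) Apocope: [nuvasve] → [nuvasv]
(3) Progressive Voicing Assimilation: [nuvasv] → [nuvasf]
(4) Vowel Epenthesis: [nuvasf] → [nuvasif]

[nuvasif]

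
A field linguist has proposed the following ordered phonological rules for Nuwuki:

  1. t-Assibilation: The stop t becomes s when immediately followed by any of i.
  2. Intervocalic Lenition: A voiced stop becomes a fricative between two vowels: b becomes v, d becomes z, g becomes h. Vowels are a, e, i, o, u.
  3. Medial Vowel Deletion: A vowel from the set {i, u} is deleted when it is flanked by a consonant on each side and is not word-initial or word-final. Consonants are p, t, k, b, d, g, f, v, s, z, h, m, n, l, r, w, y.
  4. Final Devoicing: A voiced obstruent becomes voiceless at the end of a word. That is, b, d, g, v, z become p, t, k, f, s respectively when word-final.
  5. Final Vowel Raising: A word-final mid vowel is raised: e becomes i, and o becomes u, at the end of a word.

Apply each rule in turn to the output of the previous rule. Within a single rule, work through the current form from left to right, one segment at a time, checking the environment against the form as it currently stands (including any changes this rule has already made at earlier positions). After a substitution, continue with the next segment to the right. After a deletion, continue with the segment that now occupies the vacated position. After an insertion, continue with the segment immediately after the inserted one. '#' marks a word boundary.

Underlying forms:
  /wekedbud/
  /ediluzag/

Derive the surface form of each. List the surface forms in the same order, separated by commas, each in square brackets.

[wekedbt], [ezlzak]

/wekedbud/:
  1 t-Assibilation: no change — [wekedbud]
  2 Intervocalic Lenition: no change — [wekedbud]
  3 Medial Vowel Deletion: [wekedbud] → [wekedbd]
  4 Final Devoicing: [wekedbd] → [wekedbt]
  5 Final Vowel Raising: no change — [wekedbt]
/ediluzag/:
  1 t-Assibilation: no change — [ediluzag]
  2 Intervocalic Lenition: [ediluzag] → [eziluzag]
  3 Medial Vowel Deletion: [eziluzag] → [ezlzag]
  4 Final Devoicing: [ezlzag] → [ezlzak]
  5 Final Vowel Raising: no change — [ezlzak]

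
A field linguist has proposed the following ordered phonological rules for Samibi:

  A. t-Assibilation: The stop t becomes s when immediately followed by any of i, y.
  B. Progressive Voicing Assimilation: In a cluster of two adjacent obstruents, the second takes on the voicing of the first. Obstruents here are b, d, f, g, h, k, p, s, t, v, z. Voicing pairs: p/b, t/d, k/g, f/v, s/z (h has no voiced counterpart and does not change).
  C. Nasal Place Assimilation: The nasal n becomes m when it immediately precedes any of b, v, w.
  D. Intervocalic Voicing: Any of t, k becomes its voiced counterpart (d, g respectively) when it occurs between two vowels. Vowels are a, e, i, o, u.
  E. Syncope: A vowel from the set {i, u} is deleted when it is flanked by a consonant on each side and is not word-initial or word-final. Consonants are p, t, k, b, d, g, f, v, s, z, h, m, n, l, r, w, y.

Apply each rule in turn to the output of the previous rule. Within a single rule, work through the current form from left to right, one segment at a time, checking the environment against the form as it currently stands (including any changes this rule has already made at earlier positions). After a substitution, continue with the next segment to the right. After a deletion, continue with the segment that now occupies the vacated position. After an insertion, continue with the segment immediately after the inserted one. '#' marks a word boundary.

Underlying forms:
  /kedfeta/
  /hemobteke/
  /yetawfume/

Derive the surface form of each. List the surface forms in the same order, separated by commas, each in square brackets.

[kedveda], [hemobdege], [yedawfme]

/kedfeta/:
  A t-Assibilation: no change — [kedfeta]
  B Progressive Voicing Assimilation: [kedfeta] → [kedveta]
  C Nasal Place Assimilation: no change — [kedveta]
  D Intervocalic Voicing: [kedveta] → [kedveda]
  E Syncope: no change — [kedveda]
/hemobteke/:
  A t-Assibilation: no change — [hemobteke]
  B Progressive Voicing Assimilation: [hemobteke] → [hemobdeke]
  C Nasal Place Assimilation: no change — [hemobdeke]
  D Intervocalic Voicing: [hemobdeke] → [hemobdege]
  E Syncope: no change — [hemobdege]
/yetawfume/:
  A t-Assibilation: no change — [yetawfume]
  B Progressive Voicing Assimilation: no change — [yetawfume]
  C Nasal Place Assimilation: no change — [yetawfume]
  D Intervocalic Voicing: [yetawfume] → [yedawfume]
  E Syncope: [yedawfume] → [yedawfme]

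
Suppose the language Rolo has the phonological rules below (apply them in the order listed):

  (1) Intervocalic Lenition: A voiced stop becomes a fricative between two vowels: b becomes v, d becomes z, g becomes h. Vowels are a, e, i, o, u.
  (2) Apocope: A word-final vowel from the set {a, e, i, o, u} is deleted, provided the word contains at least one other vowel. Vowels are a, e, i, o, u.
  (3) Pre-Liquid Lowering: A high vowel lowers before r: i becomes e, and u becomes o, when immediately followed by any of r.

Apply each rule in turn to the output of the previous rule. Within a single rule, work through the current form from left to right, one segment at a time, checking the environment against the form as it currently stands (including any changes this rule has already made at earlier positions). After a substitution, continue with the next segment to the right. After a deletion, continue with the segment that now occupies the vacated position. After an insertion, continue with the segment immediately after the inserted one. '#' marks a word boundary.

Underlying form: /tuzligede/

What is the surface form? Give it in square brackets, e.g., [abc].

(1) Intervocalic Lenition: [tuzligede] → [tuzliheze]
(2) Apocope: [tuzliheze] → [tuzlihez]
(3) Pre-Liquid Lowering: no change — [tuzlihez]

[tuzlihez]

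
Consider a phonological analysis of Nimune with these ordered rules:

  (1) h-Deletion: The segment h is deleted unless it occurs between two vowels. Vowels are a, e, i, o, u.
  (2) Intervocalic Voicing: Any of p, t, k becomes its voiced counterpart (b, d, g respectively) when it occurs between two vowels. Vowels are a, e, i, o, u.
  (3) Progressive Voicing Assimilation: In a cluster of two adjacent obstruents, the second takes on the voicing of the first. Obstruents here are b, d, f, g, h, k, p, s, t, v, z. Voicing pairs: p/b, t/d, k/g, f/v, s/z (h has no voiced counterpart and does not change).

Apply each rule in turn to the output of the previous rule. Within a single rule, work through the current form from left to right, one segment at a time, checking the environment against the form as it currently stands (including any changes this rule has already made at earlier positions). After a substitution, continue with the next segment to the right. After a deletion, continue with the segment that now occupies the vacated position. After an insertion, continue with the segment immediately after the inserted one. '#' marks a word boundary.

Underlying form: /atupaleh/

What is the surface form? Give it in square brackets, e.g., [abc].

[adubale]

(1) h-Deletion: [atupaleh] → [atupale]
(2) Intervocalic Voicing: [atupale] → [adubale]
(3) Progressive Voicing Assimilation: no change — [adubale]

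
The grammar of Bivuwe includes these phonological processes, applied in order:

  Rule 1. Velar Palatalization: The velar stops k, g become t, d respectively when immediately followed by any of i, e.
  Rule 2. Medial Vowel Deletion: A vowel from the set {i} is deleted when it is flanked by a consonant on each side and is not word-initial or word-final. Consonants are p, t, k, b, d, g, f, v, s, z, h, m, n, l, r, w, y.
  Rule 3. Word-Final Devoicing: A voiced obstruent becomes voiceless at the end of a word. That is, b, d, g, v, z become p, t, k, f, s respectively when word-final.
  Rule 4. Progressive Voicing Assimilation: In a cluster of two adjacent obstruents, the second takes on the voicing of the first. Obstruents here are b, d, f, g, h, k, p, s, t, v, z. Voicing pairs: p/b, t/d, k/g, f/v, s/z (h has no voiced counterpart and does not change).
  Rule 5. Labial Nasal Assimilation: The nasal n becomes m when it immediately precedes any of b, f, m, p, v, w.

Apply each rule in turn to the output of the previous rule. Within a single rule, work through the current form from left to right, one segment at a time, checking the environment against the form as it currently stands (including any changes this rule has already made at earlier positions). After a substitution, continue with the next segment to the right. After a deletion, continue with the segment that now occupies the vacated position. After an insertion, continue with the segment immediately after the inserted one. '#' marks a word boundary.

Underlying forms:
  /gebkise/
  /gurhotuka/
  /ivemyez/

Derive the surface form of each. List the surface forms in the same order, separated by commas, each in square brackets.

/gebkise/:
  Rule 1 Velar Palatalization: [gebkise] → [debtise]
  Rule 2 Medial Vowel Deletion: [debtise] → [debtse]
  Rule 3 Word-Final Devoicing: no change — [debtse]
  Rule 4 Progressive Voicing Assimilation: [debtse] → [debdze]
  Rule 5 Labial Nasal Assimilation: no change — [debdze]
/gurhotuka/:
  Rule 1 Velar Palatalization: no change — [gurhotuka]
  Rule 2 Medial Vowel Deletion: no change — [gurhotuka]
  Rule 3 Word-Final Devoicing: no change — [gurhotuka]
  Rule 4 Progressive Voicing Assimilation: no change — [gurhotuka]
  Rule 5 Labial Nasal Assimilation: no change — [gurhotuka]
/ivemyez/:
  Rule 1 Velar Palatalization: no change — [ivemyez]
  Rule 2 Medial Vowel Deletion: no change — [ivemyez]
  Rule 3 Word-Final Devoicing: [ivemyez] → [ivemyes]
  Rule 4 Progressive Voicing Assimilation: no change — [ivemyes]
  Rule 5 Labial Nasal Assimilation: no change — [ivemyes]

[debdze], [gurhotuka], [ivemyes]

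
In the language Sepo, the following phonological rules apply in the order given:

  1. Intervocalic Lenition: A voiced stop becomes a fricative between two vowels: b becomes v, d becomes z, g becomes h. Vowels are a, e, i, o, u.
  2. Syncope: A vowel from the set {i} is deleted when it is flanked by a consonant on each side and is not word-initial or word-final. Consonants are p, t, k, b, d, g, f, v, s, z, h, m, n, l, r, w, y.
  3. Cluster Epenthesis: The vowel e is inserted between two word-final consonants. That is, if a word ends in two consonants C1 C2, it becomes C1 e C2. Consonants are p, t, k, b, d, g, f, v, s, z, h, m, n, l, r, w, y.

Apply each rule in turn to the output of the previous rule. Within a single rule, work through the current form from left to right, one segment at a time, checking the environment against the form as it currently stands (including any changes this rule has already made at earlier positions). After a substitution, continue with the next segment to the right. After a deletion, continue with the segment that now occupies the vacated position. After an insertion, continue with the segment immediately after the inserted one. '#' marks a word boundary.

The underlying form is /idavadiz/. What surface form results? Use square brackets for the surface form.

1 Intervocalic Lenition: [idavadiz] → [izavaziz]
2 Syncope: [izavaziz] → [izavazz]
3 Cluster Epenthesis: [izavazz] → [izavazez]

[izavazez]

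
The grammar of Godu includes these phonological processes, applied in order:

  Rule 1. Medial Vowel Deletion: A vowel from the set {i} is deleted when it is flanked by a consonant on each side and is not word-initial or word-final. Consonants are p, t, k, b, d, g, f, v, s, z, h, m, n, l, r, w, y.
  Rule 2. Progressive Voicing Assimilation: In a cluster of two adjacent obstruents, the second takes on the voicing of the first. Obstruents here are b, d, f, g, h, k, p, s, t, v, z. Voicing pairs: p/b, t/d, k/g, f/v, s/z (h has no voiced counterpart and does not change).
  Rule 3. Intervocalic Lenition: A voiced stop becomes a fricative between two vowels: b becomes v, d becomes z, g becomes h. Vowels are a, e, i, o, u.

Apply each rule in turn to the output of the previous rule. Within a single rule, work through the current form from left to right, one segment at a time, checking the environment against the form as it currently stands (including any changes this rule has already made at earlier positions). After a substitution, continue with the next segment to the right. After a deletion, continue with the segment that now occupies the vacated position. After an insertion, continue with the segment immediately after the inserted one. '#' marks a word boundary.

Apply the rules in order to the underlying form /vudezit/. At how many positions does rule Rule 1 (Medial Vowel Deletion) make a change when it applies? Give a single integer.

1

Rule 1 Medial Vowel Deletion: [vudezit] → [vudezt]
Rule 2 Progressive Voicing Assimilation: [vudezt] → [vudezd]
Rule 3 Intervocalic Lenition: [vudezd] → [vuzezd]
Rule Rule 1 changed 1 position(s).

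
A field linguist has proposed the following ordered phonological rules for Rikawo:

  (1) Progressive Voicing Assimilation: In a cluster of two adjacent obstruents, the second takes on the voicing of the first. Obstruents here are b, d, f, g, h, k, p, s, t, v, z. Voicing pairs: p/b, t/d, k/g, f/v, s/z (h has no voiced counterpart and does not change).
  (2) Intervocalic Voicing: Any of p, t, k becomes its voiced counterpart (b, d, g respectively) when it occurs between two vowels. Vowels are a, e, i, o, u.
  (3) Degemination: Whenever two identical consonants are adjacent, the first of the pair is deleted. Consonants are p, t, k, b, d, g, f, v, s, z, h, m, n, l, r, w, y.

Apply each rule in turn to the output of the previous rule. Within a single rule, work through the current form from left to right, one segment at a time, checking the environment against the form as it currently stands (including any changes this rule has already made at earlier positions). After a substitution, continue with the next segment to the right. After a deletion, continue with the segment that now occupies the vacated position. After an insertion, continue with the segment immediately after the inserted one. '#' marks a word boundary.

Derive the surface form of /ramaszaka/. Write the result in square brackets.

(1) Progressive Voicing Assimilation: [ramaszaka] → [ramassaka]
(2) Intervocalic Voicing: [ramassaka] → [ramassaga]
(3) Degemination: [ramassaga] → [ramasaga]

[ramasaga]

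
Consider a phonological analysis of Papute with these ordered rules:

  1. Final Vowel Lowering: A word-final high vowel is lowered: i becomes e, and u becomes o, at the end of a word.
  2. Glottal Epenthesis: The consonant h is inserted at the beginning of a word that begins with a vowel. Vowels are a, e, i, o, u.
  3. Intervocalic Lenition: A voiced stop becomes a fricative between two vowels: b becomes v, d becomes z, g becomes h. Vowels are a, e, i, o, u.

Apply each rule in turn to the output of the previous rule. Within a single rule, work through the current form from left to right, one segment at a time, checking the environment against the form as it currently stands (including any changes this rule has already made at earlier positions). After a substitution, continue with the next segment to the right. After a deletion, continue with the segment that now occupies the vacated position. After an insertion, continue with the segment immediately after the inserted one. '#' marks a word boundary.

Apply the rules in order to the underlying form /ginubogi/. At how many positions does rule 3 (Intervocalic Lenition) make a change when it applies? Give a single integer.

1 Final Vowel Lowering: [ginubogi] → [ginuboge]
2 Glottal Epenthesis: no change — [ginuboge]
3 Intervocalic Lenition: [ginuboge] → [ginuvohe]
Rule 3 changed 2 position(s).

2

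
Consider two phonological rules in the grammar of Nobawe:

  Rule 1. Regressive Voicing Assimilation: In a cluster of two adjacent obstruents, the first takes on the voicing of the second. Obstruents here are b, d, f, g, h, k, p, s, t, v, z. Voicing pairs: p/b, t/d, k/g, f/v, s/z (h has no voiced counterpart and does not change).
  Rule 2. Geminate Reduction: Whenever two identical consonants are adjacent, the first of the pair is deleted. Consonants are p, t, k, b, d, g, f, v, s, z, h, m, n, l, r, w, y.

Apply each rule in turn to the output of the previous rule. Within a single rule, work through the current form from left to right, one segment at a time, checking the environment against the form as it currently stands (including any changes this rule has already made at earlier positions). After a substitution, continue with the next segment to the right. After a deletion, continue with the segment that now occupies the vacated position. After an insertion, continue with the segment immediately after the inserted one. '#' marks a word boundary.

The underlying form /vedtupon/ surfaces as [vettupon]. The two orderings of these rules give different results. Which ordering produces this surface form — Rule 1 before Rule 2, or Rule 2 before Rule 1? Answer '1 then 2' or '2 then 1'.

Order 1 then 2:
  1 Regressive Voicing Assimilation: [vedtupon] → [vettupon]
  2 Geminate Reduction: [vettupon] → [vetupon]
  result: [vetupon]
Order 2 then 1:
  2 Geminate Reduction: no change — [vedtupon]
  1 Regressive Voicing Assimilation: [vedtupon] → [vettupon]
  result: [vettupon]

2 then 1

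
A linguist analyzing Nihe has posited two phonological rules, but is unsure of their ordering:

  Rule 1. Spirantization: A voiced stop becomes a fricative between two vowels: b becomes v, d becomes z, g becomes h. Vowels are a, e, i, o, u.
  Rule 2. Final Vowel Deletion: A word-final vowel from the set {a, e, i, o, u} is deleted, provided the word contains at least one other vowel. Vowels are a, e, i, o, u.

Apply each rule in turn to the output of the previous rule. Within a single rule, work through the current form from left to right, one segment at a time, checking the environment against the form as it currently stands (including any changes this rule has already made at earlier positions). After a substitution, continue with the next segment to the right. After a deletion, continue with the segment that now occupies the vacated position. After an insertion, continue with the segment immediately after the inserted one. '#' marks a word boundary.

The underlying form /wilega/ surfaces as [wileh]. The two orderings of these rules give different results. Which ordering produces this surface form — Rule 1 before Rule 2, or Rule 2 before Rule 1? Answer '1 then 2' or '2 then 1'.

1 then 2

Order 1 then 2:
  1 Spirantization: [wilega] → [wileha]
  2 Final Vowel Deletion: [wileha] → [wileh]
  result: [wileh]
Order 2 then 1:
  2 Final Vowel Deletion: [wilega] → [wileg]
  1 Spirantization: no change — [wileg]
  result: [wileg]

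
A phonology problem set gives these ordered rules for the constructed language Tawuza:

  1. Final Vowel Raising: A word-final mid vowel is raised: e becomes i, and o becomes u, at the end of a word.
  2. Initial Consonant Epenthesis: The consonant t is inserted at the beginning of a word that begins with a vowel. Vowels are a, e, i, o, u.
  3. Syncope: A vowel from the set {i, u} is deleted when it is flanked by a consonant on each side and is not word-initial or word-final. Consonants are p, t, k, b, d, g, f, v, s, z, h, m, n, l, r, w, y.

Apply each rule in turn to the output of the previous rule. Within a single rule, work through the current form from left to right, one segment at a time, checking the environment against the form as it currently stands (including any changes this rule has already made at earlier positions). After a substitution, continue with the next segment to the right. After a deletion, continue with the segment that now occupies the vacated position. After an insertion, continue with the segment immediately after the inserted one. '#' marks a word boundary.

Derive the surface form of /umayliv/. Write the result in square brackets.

1 Final Vowel Raising: no change — [umayliv]
2 Initial Consonant Epenthesis: [umayliv] → [tumayliv]
3 Syncope: [tumayliv] → [tmaylv]

[tmaylv]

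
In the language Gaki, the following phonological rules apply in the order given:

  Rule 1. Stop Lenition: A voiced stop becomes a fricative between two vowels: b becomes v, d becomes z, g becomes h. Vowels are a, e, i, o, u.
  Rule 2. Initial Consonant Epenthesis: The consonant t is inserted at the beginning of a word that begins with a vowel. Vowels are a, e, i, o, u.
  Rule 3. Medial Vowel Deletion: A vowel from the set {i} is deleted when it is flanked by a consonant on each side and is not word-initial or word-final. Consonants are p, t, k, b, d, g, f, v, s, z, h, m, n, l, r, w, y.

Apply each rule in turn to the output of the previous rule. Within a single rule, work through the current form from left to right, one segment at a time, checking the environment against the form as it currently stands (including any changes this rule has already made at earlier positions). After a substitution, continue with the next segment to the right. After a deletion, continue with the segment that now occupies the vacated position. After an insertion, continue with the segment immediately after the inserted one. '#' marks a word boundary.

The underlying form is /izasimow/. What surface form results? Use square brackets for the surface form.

Rule 1 Stop Lenition: no change — [izasimow]
Rule 2 Initial Consonant Epenthesis: [izasimow] → [tizasimow]
Rule 3 Medial Vowel Deletion: [tizasimow] → [tzasmow]

[tzasmow]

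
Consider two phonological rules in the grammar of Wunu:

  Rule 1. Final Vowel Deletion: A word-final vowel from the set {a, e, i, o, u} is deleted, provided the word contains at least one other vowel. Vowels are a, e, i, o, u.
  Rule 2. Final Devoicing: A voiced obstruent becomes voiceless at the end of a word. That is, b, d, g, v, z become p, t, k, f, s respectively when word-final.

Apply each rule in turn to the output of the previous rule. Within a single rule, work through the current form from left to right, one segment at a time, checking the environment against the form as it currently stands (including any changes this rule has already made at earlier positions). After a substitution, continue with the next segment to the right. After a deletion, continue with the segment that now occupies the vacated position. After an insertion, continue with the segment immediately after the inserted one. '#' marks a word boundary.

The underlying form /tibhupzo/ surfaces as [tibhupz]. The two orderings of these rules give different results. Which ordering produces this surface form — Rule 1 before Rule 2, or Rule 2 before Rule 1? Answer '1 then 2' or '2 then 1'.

Order 1 then 2:
  1 Final Vowel Deletion: [tibhupzo] → [tibhupz]
  2 Final Devoicing: [tibhupz] → [tibhups]
  result: [tibhups]
Order 2 then 1:
  2 Final Devoicing: no change — [tibhupzo]
  1 Final Vowel Deletion: [tibhupzo] → [tibhupz]
  result: [tibhupz]

2 then 1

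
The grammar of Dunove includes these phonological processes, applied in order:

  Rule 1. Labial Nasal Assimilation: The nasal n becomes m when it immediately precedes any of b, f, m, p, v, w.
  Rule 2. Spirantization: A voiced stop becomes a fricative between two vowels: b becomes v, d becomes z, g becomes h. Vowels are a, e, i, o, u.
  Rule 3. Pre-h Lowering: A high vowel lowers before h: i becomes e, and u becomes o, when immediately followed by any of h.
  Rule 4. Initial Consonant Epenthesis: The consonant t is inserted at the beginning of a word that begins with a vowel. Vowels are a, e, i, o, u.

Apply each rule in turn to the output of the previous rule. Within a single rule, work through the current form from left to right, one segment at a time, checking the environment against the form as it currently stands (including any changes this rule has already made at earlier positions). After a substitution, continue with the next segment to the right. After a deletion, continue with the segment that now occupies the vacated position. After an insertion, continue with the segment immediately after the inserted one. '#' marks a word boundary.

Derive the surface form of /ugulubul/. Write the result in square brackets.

Rule 1 Labial Nasal Assimilation: no change — [ugulubul]
Rule 2 Spirantization: [ugulubul] → [uhuluvul]
Rule 3 Pre-h Lowering: [uhuluvul] → [ohuluvul]
Rule 4 Initial Consonant Epenthesis: [ohuluvul] → [tohuluvul]

[tohuluvul]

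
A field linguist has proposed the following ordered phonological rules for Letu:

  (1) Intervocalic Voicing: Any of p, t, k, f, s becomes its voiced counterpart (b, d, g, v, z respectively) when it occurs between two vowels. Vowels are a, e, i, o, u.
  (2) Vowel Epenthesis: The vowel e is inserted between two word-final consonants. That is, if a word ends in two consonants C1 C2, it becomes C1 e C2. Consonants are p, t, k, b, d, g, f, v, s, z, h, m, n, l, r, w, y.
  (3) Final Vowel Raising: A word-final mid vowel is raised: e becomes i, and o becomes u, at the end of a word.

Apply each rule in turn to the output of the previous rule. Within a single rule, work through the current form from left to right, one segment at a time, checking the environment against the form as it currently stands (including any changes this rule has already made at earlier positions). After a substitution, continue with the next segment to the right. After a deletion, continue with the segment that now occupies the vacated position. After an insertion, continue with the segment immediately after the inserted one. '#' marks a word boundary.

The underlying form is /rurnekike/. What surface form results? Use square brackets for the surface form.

(1) Intervocalic Voicing: [rurnekike] → [rurnegige]
(2) Vowel Epenthesis: no change — [rurnegige]
(3) Final Vowel Raising: [rurnegige] → [rurnegigi]

[rurnegigi]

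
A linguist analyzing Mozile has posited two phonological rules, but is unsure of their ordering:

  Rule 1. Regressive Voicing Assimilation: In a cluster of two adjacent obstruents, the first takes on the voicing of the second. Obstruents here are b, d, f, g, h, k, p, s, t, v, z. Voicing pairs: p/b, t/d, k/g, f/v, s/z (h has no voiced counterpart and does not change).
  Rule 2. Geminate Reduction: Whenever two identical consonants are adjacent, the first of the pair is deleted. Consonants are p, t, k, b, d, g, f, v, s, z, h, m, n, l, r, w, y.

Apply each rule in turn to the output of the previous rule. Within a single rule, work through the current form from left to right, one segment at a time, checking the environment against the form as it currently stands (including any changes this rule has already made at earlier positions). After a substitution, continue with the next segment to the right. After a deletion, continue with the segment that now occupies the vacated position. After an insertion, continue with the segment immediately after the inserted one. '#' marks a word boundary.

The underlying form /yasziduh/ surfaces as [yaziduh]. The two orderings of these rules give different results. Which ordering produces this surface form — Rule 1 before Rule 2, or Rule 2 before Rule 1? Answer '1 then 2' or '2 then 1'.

1 then 2

Order 1 then 2:
  1 Regressive Voicing Assimilation: [yasziduh] → [yazziduh]
  2 Geminate Reduction: [yazziduh] → [yaziduh]
  result: [yaziduh]
Order 2 then 1:
  2 Geminate Reduction: no change — [yasziduh]
  1 Regressive Voicing Assimilation: [yasziduh] → [yazziduh]
  result: [yazziduh]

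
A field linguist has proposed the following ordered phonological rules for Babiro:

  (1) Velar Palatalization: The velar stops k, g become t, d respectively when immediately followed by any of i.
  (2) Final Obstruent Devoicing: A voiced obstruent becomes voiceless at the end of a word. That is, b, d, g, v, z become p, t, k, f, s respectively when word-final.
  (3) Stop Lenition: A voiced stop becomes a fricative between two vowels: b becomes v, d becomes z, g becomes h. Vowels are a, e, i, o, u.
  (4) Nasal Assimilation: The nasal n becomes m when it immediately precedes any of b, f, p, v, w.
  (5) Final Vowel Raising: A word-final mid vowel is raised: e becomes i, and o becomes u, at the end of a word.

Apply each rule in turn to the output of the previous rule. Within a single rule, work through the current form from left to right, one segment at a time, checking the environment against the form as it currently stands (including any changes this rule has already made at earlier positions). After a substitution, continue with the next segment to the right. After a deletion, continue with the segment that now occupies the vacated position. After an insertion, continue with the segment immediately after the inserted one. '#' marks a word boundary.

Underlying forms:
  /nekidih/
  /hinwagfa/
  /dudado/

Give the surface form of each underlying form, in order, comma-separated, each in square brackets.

/nekidih/:
  (1) Velar Palatalization: [nekidih] → [netidih]
  (2) Final Obstruent Devoicing: no change — [netidih]
  (3) Stop Lenition: [netidih] → [netizih]
  (4) Nasal Assimilation: no change — [netizih]
  (5) Final Vowel Raising: no change — [netizih]
/hinwagfa/:
  (1) Velar Palatalization: no change — [hinwagfa]
  (2) Final Obstruent Devoicing: no change — [hinwagfa]
  (3) Stop Lenition: no change — [hinwagfa]
  (4) Nasal Assimilation: [hinwagfa] → [himwagfa]
  (5) Final Vowel Raising: no change — [himwagfa]
/dudado/:
  (1) Velar Palatalization: no change — [dudado]
  (2) Final Obstruent Devoicing: no change — [dudado]
  (3) Stop Lenition: [dudado] → [duzazo]
  (4) Nasal Assimilation: no change — [duzazo]
  (5) Final Vowel Raising: [duzazo] → [duzazu]

[netizih], [himwagfa], [duzazu]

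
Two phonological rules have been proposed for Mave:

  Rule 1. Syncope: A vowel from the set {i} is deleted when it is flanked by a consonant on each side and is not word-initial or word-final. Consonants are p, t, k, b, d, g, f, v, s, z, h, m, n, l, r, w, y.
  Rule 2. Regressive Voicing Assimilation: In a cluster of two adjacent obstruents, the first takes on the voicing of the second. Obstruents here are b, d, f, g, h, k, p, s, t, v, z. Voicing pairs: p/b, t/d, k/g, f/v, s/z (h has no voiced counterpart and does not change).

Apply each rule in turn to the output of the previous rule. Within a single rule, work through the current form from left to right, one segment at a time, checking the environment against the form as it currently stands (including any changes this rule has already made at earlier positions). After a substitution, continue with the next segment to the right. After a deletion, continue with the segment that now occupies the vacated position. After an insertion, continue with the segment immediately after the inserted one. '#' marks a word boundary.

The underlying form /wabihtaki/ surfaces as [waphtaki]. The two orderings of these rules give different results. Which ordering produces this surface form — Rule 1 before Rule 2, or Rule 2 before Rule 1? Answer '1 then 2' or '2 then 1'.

Order 1 then 2:
  1 Syncope: [wabihtaki] → [wabhtaki]
  2 Regressive Voicing Assimilation: [wabhtaki] → [waphtaki]
  result: [waphtaki]
Order 2 then 1:
  2 Regressive Voicing Assimilation: no change — [wabihtaki]
  1 Syncope: [wabihtaki] → [wabhtaki]
  result: [wabhtaki]

1 then 2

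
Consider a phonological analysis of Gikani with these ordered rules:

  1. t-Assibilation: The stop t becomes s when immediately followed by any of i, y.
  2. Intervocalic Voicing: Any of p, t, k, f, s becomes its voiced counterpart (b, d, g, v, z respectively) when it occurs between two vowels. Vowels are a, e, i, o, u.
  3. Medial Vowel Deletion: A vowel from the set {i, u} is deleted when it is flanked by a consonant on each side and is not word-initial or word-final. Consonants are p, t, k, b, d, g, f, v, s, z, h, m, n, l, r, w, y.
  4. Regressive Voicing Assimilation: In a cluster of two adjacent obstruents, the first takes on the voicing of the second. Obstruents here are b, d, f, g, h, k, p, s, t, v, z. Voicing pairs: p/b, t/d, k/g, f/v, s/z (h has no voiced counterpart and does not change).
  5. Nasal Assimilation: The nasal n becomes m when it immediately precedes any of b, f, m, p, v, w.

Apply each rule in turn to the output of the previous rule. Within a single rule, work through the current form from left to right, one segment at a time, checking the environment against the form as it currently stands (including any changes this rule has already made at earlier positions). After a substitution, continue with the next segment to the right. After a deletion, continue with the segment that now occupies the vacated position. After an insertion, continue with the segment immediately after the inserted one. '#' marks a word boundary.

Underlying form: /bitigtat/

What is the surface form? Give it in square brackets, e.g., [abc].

1 t-Assibilation: [bitigtat] → [bisigtat]
2 Intervocalic Voicing: [bisigtat] → [bizigtat]
3 Medial Vowel Deletion: [bizigtat] → [bzgtat]
4 Regressive Voicing Assimilation: [bzgtat] → [bzktat]
5 Nasal Assimilation: no change — [bzktat]

[bzktat]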